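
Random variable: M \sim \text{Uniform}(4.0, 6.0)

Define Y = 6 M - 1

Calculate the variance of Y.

For Y = aM + b: Var(Y) = a² * Var(M)
Var(M) = (6 - 4)^2/12 = 0.33333333
Var(Y) = 6² * 0.33333333 = 36 * 0.33333333 = 12

12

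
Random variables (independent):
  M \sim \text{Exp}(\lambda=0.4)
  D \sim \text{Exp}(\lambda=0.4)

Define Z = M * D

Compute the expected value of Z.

For independent RVs: E[XY] = E[X]*E[Y]
E[M] = 2.5
E[D] = 2.5
E[Z] = 2.5 * 2.5 = 6.25

6.25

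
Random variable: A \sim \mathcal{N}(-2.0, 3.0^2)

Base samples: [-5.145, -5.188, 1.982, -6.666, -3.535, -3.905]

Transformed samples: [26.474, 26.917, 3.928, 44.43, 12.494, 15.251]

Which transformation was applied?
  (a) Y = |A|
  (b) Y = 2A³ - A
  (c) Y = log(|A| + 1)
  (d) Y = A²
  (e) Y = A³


Checking option (d) Y = A²:
  A = -5.145 -> Y = 26.474 ✓
  A = -5.188 -> Y = 26.917 ✓
  A = 1.982 -> Y = 3.928 ✓
All samples match this transformation.

(d) A²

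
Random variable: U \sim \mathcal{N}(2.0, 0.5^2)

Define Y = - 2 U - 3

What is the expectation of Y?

For Y = -2U - 3:
E[Y] = -2 * E[U] - 3
E[U] = 2.0 = 2
E[Y] = -2 * 2 - 3 = -7

-7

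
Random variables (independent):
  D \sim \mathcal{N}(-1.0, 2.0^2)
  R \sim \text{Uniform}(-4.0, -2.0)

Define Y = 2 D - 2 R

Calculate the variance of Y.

For independent RVs: Var(aX + bY) = a²Var(X) + b²Var(Y)
Var(D) = 4
Var(R) = 0.33333333
Var(Y) = 2²*4 + (-2)²*0.33333333
= 4*4 + 4*0.33333333 = 17.333333

17.333333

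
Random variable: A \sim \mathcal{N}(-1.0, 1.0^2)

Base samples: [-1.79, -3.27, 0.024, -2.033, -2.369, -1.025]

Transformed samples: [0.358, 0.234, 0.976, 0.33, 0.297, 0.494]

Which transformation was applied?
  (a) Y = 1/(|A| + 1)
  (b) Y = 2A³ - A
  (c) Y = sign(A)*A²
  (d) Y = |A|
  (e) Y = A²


Checking option (a) Y = 1/(|A| + 1):
  A = -1.79 -> Y = 0.358 ✓
  A = -3.27 -> Y = 0.234 ✓
  A = 0.024 -> Y = 0.976 ✓
All samples match this transformation.

(a) 1/(|A| + 1)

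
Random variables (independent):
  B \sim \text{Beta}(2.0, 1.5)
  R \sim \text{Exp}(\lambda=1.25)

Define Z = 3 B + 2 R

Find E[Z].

E[Z] = 3*E[B] + 2*E[R]
E[B] = 0.57142857
E[R] = 0.8
E[Z] = 3*0.57142857 + 2*0.8 = 3.3142857

3.3142857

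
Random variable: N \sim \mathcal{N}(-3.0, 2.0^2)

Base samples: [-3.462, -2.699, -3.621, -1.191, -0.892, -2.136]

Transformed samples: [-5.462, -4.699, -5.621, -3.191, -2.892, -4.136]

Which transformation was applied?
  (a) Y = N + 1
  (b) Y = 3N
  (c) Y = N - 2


Checking option (c) Y = N - 2:
  N = -3.462 -> Y = -5.462 ✓
  N = -2.699 -> Y = -4.699 ✓
  N = -3.621 -> Y = -5.621 ✓
All samples match this transformation.

(c) N - 2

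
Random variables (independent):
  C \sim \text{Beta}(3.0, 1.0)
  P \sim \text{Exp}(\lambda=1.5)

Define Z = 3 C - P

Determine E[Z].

E[Z] = 3*E[C] - 1*E[P]
E[C] = 0.75
E[P] = 0.66666667
E[Z] = 3*0.75 - 1*0.66666667 = 1.5833333

1.5833333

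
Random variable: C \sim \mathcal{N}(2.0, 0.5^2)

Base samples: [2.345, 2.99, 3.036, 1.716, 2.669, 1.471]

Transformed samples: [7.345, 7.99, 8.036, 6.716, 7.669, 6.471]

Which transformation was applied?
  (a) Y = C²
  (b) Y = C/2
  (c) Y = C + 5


Checking option (c) Y = C + 5:
  C = 2.345 -> Y = 7.345 ✓
  C = 2.99 -> Y = 7.99 ✓
  C = 3.036 -> Y = 8.036 ✓
All samples match this transformation.

(c) C + 5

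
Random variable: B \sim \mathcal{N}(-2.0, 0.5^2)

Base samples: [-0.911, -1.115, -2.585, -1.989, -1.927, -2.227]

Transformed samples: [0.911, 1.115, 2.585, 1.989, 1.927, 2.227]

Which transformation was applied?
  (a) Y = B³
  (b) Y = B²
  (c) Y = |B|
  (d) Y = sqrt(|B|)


Checking option (c) Y = |B|:
  B = -0.911 -> Y = 0.911 ✓
  B = -1.115 -> Y = 1.115 ✓
  B = -2.585 -> Y = 2.585 ✓
All samples match this transformation.

(c) |B|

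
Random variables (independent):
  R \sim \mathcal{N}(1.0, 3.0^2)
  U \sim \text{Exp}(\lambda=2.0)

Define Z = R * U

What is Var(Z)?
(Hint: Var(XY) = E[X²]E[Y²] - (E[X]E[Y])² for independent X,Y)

Var(XY) = E[X²]E[Y²] - (E[X]E[Y])²
E[R] = 1, Var(R) = 9
E[U] = 0.5, Var(U) = 0.25
E[R²] = 9 + 1² = 10
E[U²] = 0.25 + 0.5² = 0.5
Var(Z) = 10*0.5 - (1*0.5)²
= 5 - 0.25 = 4.75

4.75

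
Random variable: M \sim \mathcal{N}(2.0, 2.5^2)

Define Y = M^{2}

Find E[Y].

E[Y] = 1*E[M²]
E[M] = 2
E[M²] = Var(M) + (E[M])² = 6.25 + 4 = 10.25
E[Y] = 1*10.25 = 10.25

10.25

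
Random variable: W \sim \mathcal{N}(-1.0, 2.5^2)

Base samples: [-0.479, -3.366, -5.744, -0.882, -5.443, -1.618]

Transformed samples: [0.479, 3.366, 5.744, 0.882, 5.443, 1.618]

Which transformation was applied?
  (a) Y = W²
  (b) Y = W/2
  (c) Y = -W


Checking option (c) Y = -W:
  W = -0.479 -> Y = 0.479 ✓
  W = -3.366 -> Y = 3.366 ✓
  W = -5.744 -> Y = 5.744 ✓
All samples match this transformation.

(c) -W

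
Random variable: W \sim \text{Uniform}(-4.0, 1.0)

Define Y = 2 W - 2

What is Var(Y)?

For Y = aW + b: Var(Y) = a² * Var(W)
Var(W) = (1 + 4)^2/12 = 2.0833333
Var(Y) = 2² * 2.0833333 = 4 * 2.0833333 = 8.3333333

8.3333333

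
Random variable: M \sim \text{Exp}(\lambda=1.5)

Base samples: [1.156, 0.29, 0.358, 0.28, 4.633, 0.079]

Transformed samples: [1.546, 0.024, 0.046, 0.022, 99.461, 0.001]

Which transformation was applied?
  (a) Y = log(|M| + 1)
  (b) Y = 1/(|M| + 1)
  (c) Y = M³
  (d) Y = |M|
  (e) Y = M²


Checking option (c) Y = M³:
  M = 1.156 -> Y = 1.546 ✓
  M = 0.29 -> Y = 0.024 ✓
  M = 0.358 -> Y = 0.046 ✓
All samples match this transformation.

(c) M³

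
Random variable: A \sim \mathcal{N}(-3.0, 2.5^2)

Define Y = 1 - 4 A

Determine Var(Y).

For Y = aA + b: Var(Y) = a² * Var(A)
Var(A) = 2.5^2 = 6.25
Var(Y) = (-4)² * 6.25 = 16 * 6.25 = 100

100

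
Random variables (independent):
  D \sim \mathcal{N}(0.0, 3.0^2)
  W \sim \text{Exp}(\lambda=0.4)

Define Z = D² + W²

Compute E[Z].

E[Z] = E[D²] + E[W²]
E[D²] = Var(D) + E[D]² = 9 + 0 = 9
E[W²] = Var(W) + E[W]² = 6.25 + 6.25 = 12.5
E[Z] = 9 + 12.5 = 21.5

21.5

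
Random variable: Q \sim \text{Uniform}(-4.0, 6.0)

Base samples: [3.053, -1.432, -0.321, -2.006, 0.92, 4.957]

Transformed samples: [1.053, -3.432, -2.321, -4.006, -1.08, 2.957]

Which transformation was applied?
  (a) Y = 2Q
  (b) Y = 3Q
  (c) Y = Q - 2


Checking option (c) Y = Q - 2:
  Q = 3.053 -> Y = 1.053 ✓
  Q = -1.432 -> Y = -3.432 ✓
  Q = -0.321 -> Y = -2.321 ✓
All samples match this transformation.

(c) Q - 2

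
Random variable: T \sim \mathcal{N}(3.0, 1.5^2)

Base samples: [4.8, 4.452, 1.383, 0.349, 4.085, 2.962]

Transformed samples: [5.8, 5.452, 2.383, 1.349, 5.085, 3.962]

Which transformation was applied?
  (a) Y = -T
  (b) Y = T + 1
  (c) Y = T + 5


Checking option (b) Y = T + 1:
  T = 4.8 -> Y = 5.8 ✓
  T = 4.452 -> Y = 5.452 ✓
  T = 1.383 -> Y = 2.383 ✓
All samples match this transformation.

(b) T + 1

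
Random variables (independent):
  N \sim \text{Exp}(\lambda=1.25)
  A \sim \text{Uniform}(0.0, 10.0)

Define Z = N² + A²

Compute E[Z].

E[Z] = E[N²] + E[A²]
E[N²] = Var(N) + E[N]² = 0.64 + 0.64 = 1.28
E[A²] = Var(A) + E[A]² = 8.3333333 + 25 = 33.333333
E[Z] = 1.28 + 33.333333 = 34.613333

34.613333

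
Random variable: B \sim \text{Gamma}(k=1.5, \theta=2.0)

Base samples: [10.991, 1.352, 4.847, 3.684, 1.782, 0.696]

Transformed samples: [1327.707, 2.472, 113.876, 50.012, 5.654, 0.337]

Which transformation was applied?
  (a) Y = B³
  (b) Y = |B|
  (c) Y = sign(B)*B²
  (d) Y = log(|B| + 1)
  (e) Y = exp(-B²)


Checking option (a) Y = B³:
  B = 10.991 -> Y = 1327.707 ✓
  B = 1.352 -> Y = 2.472 ✓
  B = 4.847 -> Y = 113.876 ✓
All samples match this transformation.

(a) B³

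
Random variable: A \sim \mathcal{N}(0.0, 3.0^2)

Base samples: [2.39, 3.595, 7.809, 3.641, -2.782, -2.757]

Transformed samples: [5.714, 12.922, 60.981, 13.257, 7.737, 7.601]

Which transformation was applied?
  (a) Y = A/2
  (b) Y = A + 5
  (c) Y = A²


Checking option (c) Y = A²:
  A = 2.39 -> Y = 5.714 ✓
  A = 3.595 -> Y = 12.922 ✓
  A = 7.809 -> Y = 60.981 ✓
All samples match this transformation.

(c) A²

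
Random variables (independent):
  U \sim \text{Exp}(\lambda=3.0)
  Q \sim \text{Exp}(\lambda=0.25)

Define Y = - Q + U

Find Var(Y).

For independent RVs: Var(aX + bY) = a²Var(X) + b²Var(Y)
Var(U) = 0.11111111
Var(Q) = 16
Var(Y) = 1²*0.11111111 + (-1)²*16
= 1*0.11111111 + 1*16 = 16.111111

16.111111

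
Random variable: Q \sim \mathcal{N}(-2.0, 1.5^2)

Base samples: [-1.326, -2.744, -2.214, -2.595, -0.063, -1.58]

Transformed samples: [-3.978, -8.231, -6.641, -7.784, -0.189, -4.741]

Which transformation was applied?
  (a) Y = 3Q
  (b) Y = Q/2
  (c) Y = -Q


Checking option (a) Y = 3Q:
  Q = -1.326 -> Y = -3.978 ✓
  Q = -2.744 -> Y = -8.231 ✓
  Q = -2.214 -> Y = -6.641 ✓
All samples match this transformation.

(a) 3Q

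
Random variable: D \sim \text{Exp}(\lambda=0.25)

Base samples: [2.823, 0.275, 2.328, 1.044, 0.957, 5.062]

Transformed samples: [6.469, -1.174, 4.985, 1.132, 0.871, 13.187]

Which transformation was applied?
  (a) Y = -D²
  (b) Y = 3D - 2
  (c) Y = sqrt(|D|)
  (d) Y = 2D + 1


Checking option (b) Y = 3D - 2:
  D = 2.823 -> Y = 6.469 ✓
  D = 0.275 -> Y = -1.174 ✓
  D = 2.328 -> Y = 4.985 ✓
All samples match this transformation.

(b) 3D - 2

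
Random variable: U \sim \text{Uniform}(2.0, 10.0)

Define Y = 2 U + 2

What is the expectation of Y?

For Y = 2U + 2:
E[Y] = 2 * E[U] + 2
E[U] = (2 + 10)/2 = 6
E[Y] = 2 * 6 + 2 = 14

14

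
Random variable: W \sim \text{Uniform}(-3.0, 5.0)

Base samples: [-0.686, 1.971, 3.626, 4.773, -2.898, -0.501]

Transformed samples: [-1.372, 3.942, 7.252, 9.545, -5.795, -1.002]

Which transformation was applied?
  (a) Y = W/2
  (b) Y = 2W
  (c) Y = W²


Checking option (b) Y = 2W:
  W = -0.686 -> Y = -1.372 ✓
  W = 1.971 -> Y = 3.942 ✓
  W = 3.626 -> Y = 7.252 ✓
All samples match this transformation.

(b) 2W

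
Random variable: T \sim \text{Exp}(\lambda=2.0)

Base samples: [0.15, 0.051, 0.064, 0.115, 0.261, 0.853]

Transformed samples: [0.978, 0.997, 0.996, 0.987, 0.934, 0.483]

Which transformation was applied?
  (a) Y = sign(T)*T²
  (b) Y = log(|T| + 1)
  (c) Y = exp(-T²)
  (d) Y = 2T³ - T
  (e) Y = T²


Checking option (c) Y = exp(-T²):
  T = 0.15 -> Y = 0.978 ✓
  T = 0.051 -> Y = 0.997 ✓
  T = 0.064 -> Y = 0.996 ✓
All samples match this transformation.

(c) exp(-T²)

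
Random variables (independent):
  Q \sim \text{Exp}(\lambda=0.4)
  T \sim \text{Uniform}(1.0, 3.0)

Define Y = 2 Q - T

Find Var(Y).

For independent RVs: Var(aX + bY) = a²Var(X) + b²Var(Y)
Var(Q) = 6.25
Var(T) = 0.33333333
Var(Y) = 2²*6.25 + (-1)²*0.33333333
= 4*6.25 + 1*0.33333333 = 25.333333

25.333333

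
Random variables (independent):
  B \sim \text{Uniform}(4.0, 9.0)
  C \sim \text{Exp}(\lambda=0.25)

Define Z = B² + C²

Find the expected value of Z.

E[Z] = E[B²] + E[C²]
E[B²] = Var(B) + E[B]² = 2.0833333 + 42.25 = 44.333333
E[C²] = Var(C) + E[C]² = 16 + 16 = 32
E[Z] = 44.333333 + 32 = 76.333333

76.333333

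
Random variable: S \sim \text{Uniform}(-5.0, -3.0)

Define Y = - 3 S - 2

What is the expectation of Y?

For Y = -3S - 2:
E[Y] = -3 * E[S] - 2
E[S] = (-5 - 3)/2 = -4
E[Y] = -3 * (-4) - 2 = 10

10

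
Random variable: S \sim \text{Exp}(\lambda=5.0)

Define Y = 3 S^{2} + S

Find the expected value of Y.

E[Y] = 3*E[S²] + 1*E[S]
E[S] = 0.2
E[S²] = Var(S) + (E[S])² = 0.04 + 0.04 = 0.08
E[Y] = 3*0.08 + 1*0.2 = 0.44

0.44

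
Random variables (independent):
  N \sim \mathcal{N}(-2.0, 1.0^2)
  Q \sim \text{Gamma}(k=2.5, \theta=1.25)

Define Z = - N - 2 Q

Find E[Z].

E[Z] = -1*E[N] - 2*E[Q]
E[N] = -2
E[Q] = 3.125
E[Z] = -1*(-2) - 2*3.125 = -4.25

-4.25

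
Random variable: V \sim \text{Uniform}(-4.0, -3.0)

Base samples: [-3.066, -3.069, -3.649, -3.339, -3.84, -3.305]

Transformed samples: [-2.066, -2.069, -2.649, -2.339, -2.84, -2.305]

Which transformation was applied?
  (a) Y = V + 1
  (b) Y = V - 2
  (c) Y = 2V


Checking option (a) Y = V + 1:
  V = -3.066 -> Y = -2.066 ✓
  V = -3.069 -> Y = -2.069 ✓
  V = -3.649 -> Y = -2.649 ✓
All samples match this transformation.

(a) V + 1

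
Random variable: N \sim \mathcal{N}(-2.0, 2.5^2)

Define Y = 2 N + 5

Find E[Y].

For Y = 2N + 5:
E[Y] = 2 * E[N] + 5
E[N] = -2.0 = -2
E[Y] = 2 * (-2) + 5 = 1

1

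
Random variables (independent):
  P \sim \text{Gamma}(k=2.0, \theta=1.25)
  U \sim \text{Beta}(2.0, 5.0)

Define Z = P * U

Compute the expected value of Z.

For independent RVs: E[XY] = E[X]*E[Y]
E[P] = 2.5
E[U] = 0.28571429
E[Z] = 2.5 * 0.28571429 = 0.71428571

0.71428571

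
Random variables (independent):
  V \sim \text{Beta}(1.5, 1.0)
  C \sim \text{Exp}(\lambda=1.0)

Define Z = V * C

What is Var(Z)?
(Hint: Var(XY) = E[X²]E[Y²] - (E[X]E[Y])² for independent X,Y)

Var(XY) = E[X²]E[Y²] - (E[X]E[Y])²
E[V] = 0.6, Var(V) = 0.068571429
E[C] = 1, Var(C) = 1
E[V²] = 0.068571429 + 0.6² = 0.42857143
E[C²] = 1 + 1² = 2
Var(Z) = 0.42857143*2 - (0.6*1)²
= 0.85714286 - 0.36 = 0.49714286

0.49714286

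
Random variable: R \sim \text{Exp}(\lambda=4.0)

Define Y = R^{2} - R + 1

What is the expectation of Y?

E[Y] = 1*E[R²] - 1*E[R] + 1
E[R] = 0.25
E[R²] = Var(R) + (E[R])² = 0.0625 + 0.0625 = 0.125
E[Y] = 1*0.125 - 1*0.25 + 1 = 0.875

0.875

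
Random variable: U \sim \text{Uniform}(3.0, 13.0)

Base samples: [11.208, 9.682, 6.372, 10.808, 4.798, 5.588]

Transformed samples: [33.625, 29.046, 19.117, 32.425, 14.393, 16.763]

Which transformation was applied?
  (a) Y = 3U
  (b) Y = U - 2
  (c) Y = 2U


Checking option (a) Y = 3U:
  U = 11.208 -> Y = 33.625 ✓
  U = 9.682 -> Y = 29.046 ✓
  U = 6.372 -> Y = 19.117 ✓
All samples match this transformation.

(a) 3U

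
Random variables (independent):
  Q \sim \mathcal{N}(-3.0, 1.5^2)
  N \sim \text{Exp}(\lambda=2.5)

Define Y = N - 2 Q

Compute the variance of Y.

For independent RVs: Var(aX + bY) = a²Var(X) + b²Var(Y)
Var(Q) = 2.25
Var(N) = 0.16
Var(Y) = (-2)²*2.25 + 1²*0.16
= 4*2.25 + 1*0.16 = 9.16

9.16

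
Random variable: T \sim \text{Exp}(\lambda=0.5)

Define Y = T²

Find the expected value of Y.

Using E[X²] = Var(X) + (E[X])²:
E[T] = 2
Var(T) = 1/0.5^2 = 4
E[T²] = 4 + 2² = 4 + 4 = 8

8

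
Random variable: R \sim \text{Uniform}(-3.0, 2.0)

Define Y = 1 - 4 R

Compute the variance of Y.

For Y = aR + b: Var(Y) = a² * Var(R)
Var(R) = (2 + 3)^2/12 = 2.0833333
Var(Y) = (-4)² * 2.0833333 = 16 * 2.0833333 = 33.333333

33.333333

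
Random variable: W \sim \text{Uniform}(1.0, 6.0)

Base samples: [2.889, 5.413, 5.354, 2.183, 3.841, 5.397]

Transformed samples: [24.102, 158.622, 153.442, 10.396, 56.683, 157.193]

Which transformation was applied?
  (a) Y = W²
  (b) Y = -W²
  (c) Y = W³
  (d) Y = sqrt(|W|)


Checking option (c) Y = W³:
  W = 2.889 -> Y = 24.102 ✓
  W = 5.413 -> Y = 158.622 ✓
  W = 5.354 -> Y = 153.442 ✓
All samples match this transformation.

(c) W³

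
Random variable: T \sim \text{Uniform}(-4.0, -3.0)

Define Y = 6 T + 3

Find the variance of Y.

For Y = aT + b: Var(Y) = a² * Var(T)
Var(T) = (-3 + 4)^2/12 = 0.083333333
Var(Y) = 6² * 0.083333333 = 36 * 0.083333333 = 3

3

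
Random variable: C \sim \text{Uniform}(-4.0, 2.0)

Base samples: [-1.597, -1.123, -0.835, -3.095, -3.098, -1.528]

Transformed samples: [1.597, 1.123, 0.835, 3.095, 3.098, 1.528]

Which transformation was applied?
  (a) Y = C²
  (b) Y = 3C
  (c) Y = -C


Checking option (c) Y = -C:
  C = -1.597 -> Y = 1.597 ✓
  C = -1.123 -> Y = 1.123 ✓
  C = -0.835 -> Y = 0.835 ✓
All samples match this transformation.

(c) -C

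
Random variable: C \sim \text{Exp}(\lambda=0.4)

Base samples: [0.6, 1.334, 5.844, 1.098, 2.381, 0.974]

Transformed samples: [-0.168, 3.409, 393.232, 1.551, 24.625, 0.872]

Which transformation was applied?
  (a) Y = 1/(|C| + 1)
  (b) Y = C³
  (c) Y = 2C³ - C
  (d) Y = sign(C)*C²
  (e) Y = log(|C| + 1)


Checking option (c) Y = 2C³ - C:
  C = 0.6 -> Y = -0.168 ✓
  C = 1.334 -> Y = 3.409 ✓
  C = 5.844 -> Y = 393.232 ✓
All samples match this transformation.

(c) 2C³ - C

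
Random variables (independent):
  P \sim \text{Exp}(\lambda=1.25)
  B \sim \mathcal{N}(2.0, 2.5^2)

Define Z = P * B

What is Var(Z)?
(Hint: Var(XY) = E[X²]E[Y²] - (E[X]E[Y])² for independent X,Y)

Var(XY) = E[X²]E[Y²] - (E[X]E[Y])²
E[P] = 0.8, Var(P) = 0.64
E[B] = 2, Var(B) = 6.25
E[P²] = 0.64 + 0.8² = 1.28
E[B²] = 6.25 + 2² = 10.25
Var(Z) = 1.28*10.25 - (0.8*2)²
= 13.12 - 2.56 = 10.56

10.56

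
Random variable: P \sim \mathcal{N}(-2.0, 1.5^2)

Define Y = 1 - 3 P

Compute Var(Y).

For Y = aP + b: Var(Y) = a² * Var(P)
Var(P) = 1.5^2 = 2.25
Var(Y) = (-3)² * 2.25 = 9 * 2.25 = 20.25

20.25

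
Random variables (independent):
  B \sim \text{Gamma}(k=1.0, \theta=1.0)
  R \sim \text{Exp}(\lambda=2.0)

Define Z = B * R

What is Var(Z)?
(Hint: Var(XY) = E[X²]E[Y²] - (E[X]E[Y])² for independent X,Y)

Var(XY) = E[X²]E[Y²] - (E[X]E[Y])²
E[B] = 1, Var(B) = 1
E[R] = 0.5, Var(R) = 0.25
E[B²] = 1 + 1² = 2
E[R²] = 0.25 + 0.5² = 0.5
Var(Z) = 2*0.5 - (1*0.5)²
= 1 - 0.25 = 0.75

0.75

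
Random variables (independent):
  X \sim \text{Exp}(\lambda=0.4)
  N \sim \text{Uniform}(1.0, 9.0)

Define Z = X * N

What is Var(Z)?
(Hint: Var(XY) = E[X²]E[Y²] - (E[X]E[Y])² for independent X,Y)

Var(XY) = E[X²]E[Y²] - (E[X]E[Y])²
E[X] = 2.5, Var(X) = 6.25
E[N] = 5, Var(N) = 5.3333333
E[X²] = 6.25 + 2.5² = 12.5
E[N²] = 5.3333333 + 5² = 30.333333
Var(Z) = 12.5*30.333333 - (2.5*5)²
= 379.16667 - 156.25 = 222.91667

222.91667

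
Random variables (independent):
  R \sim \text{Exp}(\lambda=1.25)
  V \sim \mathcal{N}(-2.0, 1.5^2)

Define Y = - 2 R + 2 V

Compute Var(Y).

For independent RVs: Var(aX + bY) = a²Var(X) + b²Var(Y)
Var(R) = 0.64
Var(V) = 2.25
Var(Y) = (-2)²*0.64 + 2²*2.25
= 4*0.64 + 4*2.25 = 11.56

11.56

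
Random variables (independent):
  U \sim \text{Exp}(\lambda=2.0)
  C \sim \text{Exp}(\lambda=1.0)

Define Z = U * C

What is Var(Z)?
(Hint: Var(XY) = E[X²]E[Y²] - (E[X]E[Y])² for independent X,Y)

Var(XY) = E[X²]E[Y²] - (E[X]E[Y])²
E[U] = 0.5, Var(U) = 0.25
E[C] = 1, Var(C) = 1
E[U²] = 0.25 + 0.5² = 0.5
E[C²] = 1 + 1² = 2
Var(Z) = 0.5*2 - (0.5*1)²
= 1 - 0.25 = 0.75

0.75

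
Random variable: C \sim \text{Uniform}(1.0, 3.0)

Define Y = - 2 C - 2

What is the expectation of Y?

For Y = -2C - 2:
E[Y] = -2 * E[C] - 2
E[C] = (1 + 3)/2 = 2
E[Y] = -2 * 2 - 2 = -6

-6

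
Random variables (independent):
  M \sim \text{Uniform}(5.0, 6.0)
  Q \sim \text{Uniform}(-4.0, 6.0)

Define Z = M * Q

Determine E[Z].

For independent RVs: E[XY] = E[X]*E[Y]
E[M] = 5.5
E[Q] = 1
E[Z] = 5.5 * 1 = 5.5

5.5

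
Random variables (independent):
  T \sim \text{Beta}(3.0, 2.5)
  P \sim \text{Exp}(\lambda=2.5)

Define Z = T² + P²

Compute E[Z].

E[Z] = E[T²] + E[P²]
E[T²] = Var(T) + E[T]² = 0.038143675 + 0.29752066 = 0.33566434
E[P²] = Var(P) + E[P]² = 0.16 + 0.16 = 0.32
E[Z] = 0.33566434 + 0.32 = 0.65566434

0.65566434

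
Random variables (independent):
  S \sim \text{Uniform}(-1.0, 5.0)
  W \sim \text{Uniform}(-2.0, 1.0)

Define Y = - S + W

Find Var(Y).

For independent RVs: Var(aX + bY) = a²Var(X) + b²Var(Y)
Var(S) = 3
Var(W) = 0.75
Var(Y) = (-1)²*3 + 1²*0.75
= 1*3 + 1*0.75 = 3.75

3.75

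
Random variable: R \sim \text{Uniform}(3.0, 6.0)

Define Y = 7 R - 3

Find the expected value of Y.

For Y = 7R - 3:
E[Y] = 7 * E[R] - 3
E[R] = (3 + 6)/2 = 4.5
E[Y] = 7 * 4.5 - 3 = 28.5

28.5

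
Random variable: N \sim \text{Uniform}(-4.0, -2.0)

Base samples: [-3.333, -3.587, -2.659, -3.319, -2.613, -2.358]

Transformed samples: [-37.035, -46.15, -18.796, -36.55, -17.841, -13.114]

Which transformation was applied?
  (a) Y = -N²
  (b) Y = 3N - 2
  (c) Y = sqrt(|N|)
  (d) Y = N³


Checking option (d) Y = N³:
  N = -3.333 -> Y = -37.035 ✓
  N = -3.587 -> Y = -46.15 ✓
  N = -2.659 -> Y = -18.796 ✓
All samples match this transformation.

(d) N³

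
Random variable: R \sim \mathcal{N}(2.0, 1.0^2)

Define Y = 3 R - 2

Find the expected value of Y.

For Y = 3R - 2:
E[Y] = 3 * E[R] - 2
E[R] = 2.0 = 2
E[Y] = 3 * 2 - 2 = 4

4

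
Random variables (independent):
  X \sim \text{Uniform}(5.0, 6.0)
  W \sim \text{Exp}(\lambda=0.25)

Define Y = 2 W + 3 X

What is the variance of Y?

For independent RVs: Var(aX + bY) = a²Var(X) + b²Var(Y)
Var(X) = 0.083333333
Var(W) = 16
Var(Y) = 3²*0.083333333 + 2²*16
= 9*0.083333333 + 4*16 = 64.75

64.75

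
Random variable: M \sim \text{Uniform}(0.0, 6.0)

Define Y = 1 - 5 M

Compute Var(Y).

For Y = aM + b: Var(Y) = a² * Var(M)
Var(M) = (6 - 0)^2/12 = 3
Var(Y) = (-5)² * 3 = 25 * 3 = 75

75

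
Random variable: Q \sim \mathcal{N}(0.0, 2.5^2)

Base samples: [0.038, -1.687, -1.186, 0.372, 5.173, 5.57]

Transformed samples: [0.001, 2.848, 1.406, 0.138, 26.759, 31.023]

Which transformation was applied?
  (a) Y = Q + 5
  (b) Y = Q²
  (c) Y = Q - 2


Checking option (b) Y = Q²:
  Q = 0.038 -> Y = 0.001 ✓
  Q = -1.687 -> Y = 2.848 ✓
  Q = -1.186 -> Y = 1.406 ✓
All samples match this transformation.

(b) Q²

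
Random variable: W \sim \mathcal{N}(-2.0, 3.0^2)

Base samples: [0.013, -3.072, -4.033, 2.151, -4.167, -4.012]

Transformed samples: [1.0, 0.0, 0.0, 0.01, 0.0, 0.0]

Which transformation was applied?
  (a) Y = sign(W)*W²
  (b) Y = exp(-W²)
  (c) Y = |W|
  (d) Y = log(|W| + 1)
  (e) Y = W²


Checking option (b) Y = exp(-W²):
  W = 0.013 -> Y = 1.0 ✓
  W = -3.072 -> Y = 0.0 ✓
  W = -4.033 -> Y = 0.0 ✓
All samples match this transformation.

(b) exp(-W²)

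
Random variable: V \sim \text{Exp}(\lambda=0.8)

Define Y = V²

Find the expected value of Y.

E[V²] = Var(V) + (E[V])² = 1.5625 + 1.5625 = 3.125

3.125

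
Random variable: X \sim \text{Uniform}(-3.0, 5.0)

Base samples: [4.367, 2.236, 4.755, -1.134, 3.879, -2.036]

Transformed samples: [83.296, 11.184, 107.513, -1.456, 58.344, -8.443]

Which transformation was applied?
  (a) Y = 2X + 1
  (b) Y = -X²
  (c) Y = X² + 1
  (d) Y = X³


Checking option (d) Y = X³:
  X = 4.367 -> Y = 83.296 ✓
  X = 2.236 -> Y = 11.184 ✓
  X = 4.755 -> Y = 107.513 ✓
All samples match this transformation.

(d) X³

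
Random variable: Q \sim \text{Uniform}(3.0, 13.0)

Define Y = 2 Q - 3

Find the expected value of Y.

For Y = 2Q - 3:
E[Y] = 2 * E[Q] - 3
E[Q] = (3 + 13)/2 = 8
E[Y] = 2 * 8 - 3 = 13

13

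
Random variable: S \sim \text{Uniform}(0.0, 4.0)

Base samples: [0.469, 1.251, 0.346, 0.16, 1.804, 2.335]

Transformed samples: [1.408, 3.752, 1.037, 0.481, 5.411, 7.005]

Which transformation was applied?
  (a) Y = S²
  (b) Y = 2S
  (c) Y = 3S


Checking option (c) Y = 3S:
  S = 0.469 -> Y = 1.408 ✓
  S = 1.251 -> Y = 3.752 ✓
  S = 0.346 -> Y = 1.037 ✓
All samples match this transformation.

(c) 3S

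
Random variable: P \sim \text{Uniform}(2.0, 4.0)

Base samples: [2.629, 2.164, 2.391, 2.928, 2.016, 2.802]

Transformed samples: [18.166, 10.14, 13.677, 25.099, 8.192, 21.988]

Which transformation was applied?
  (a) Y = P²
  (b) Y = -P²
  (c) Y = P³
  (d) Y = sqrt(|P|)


Checking option (c) Y = P³:
  P = 2.629 -> Y = 18.166 ✓
  P = 2.164 -> Y = 10.14 ✓
  P = 2.391 -> Y = 13.677 ✓
All samples match this transformation.

(c) P³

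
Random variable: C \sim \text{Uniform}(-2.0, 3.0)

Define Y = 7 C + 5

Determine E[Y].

For Y = 7C + 5:
E[Y] = 7 * E[C] + 5
E[C] = (-2 + 3)/2 = 0.5
E[Y] = 7 * 0.5 + 5 = 8.5

8.5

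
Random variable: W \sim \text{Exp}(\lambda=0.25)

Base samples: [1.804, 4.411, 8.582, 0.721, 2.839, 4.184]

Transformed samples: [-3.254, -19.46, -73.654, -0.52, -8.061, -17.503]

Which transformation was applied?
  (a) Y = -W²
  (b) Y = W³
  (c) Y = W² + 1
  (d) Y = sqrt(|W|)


Checking option (a) Y = -W²:
  W = 1.804 -> Y = -3.254 ✓
  W = 4.411 -> Y = -19.46 ✓
  W = 8.582 -> Y = -73.654 ✓
All samples match this transformation.

(a) -W²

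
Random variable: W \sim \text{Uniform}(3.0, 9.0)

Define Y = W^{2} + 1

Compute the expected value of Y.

E[Y] = 1*E[W²] + 1
E[W] = 6
E[W²] = Var(W) + (E[W])² = 3 + 36 = 39
E[Y] = 1*39 + 1 = 40

40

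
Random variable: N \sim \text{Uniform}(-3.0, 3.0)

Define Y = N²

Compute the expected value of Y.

Using E[X²] = Var(X) + (E[X])²:
E[N] = 0
Var(N) = (3 + 3)^2/12 = 3
E[N²] = 3 + 0² = 3 + 0 = 3

3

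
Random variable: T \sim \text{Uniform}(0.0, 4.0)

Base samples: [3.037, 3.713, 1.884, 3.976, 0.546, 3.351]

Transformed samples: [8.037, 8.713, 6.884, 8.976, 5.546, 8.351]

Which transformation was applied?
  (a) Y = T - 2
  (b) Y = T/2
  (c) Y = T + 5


Checking option (c) Y = T + 5:
  T = 3.037 -> Y = 8.037 ✓
  T = 3.713 -> Y = 8.713 ✓
  T = 1.884 -> Y = 6.884 ✓
All samples match this transformation.

(c) T + 5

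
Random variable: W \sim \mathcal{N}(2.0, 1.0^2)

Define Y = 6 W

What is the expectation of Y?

For Y = 6W:
E[Y] = 6 * E[W]
E[W] = 2.0 = 2
E[Y] = 6 * 2 = 12

12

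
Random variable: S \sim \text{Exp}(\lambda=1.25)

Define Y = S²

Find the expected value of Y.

E[S²] = Var(S) + (E[S])² = 0.64 + 0.64 = 1.28

1.28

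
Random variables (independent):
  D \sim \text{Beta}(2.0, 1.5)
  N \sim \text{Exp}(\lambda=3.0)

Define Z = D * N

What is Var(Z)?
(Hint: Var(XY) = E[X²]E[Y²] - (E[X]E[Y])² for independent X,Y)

Var(XY) = E[X²]E[Y²] - (E[X]E[Y])²
E[D] = 0.57142857, Var(D) = 0.054421769
E[N] = 0.33333333, Var(N) = 0.11111111
E[D²] = 0.054421769 + 0.57142857² = 0.38095238
E[N²] = 0.11111111 + 0.33333333² = 0.22222222
Var(Z) = 0.38095238*0.22222222 - (0.57142857*0.33333333)²
= 0.084656085 - 0.036281179 = 0.048374906

0.048374906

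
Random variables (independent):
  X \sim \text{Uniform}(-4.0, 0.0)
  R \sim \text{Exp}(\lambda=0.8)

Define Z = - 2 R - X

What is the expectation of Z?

E[Z] = -1*E[X] - 2*E[R]
E[X] = -2
E[R] = 1.25
E[Z] = -1*(-2) - 2*1.25 = -0.5

-0.5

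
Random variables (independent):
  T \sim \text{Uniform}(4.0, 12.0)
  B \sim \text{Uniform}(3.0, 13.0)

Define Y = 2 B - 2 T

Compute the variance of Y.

For independent RVs: Var(aX + bY) = a²Var(X) + b²Var(Y)
Var(T) = 5.3333333
Var(B) = 8.3333333
Var(Y) = (-2)²*5.3333333 + 2²*8.3333333
= 4*5.3333333 + 4*8.3333333 = 54.666667

54.666667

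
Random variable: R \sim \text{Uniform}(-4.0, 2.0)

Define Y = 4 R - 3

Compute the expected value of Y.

For Y = 4R - 3:
E[Y] = 4 * E[R] - 3
E[R] = (-4 + 2)/2 = -1
E[Y] = 4 * (-1) - 3 = -7

-7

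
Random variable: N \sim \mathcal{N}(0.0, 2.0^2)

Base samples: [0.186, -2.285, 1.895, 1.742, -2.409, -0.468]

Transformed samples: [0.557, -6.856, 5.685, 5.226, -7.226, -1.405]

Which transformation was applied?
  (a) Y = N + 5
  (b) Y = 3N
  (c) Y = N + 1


Checking option (b) Y = 3N:
  N = 0.186 -> Y = 0.557 ✓
  N = -2.285 -> Y = -6.856 ✓
  N = 1.895 -> Y = 5.685 ✓
All samples match this transformation.

(b) 3N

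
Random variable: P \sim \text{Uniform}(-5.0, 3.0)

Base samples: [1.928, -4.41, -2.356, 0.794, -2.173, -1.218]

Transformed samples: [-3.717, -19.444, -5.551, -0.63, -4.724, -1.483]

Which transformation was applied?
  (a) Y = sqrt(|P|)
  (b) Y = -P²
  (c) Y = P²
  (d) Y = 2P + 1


Checking option (b) Y = -P²:
  P = 1.928 -> Y = -3.717 ✓
  P = -4.41 -> Y = -19.444 ✓
  P = -2.356 -> Y = -5.551 ✓
All samples match this transformation.

(b) -P²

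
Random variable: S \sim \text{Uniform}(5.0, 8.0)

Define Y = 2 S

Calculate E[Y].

For Y = 2S:
E[Y] = 2 * E[S]
E[S] = (5 + 8)/2 = 6.5
E[Y] = 2 * 6.5 = 13

13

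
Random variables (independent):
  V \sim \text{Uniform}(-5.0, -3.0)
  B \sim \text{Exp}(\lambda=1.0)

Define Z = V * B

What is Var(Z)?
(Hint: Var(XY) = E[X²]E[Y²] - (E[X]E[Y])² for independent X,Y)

Var(XY) = E[X²]E[Y²] - (E[X]E[Y])²
E[V] = -4, Var(V) = 0.33333333
E[B] = 1, Var(B) = 1
E[V²] = 0.33333333 + (-4)² = 16.333333
E[B²] = 1 + 1² = 2
Var(Z) = 16.333333*2 - (-4*1)²
= 32.666667 - 16 = 16.666667

16.666667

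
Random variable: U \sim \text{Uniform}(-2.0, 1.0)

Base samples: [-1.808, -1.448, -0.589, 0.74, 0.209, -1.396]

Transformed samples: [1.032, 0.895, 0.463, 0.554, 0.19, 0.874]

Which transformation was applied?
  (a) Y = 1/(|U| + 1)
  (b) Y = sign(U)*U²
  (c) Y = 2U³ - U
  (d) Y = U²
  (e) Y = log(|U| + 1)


Checking option (e) Y = log(|U| + 1):
  U = -1.808 -> Y = 1.032 ✓
  U = -1.448 -> Y = 0.895 ✓
  U = -0.589 -> Y = 0.463 ✓
All samples match this transformation.

(e) log(|U| + 1)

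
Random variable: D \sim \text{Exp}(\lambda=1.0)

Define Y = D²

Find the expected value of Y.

Using E[X²] = Var(X) + (E[X])²:
E[D] = 1
Var(D) = 1/1.0^2 = 1
E[D²] = 1 + 1² = 1 + 1 = 2

2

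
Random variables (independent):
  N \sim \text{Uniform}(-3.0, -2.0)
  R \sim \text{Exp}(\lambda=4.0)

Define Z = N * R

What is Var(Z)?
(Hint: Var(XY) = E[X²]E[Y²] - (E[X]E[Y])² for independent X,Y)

Var(XY) = E[X²]E[Y²] - (E[X]E[Y])²
E[N] = -2.5, Var(N) = 0.083333333
E[R] = 0.25, Var(R) = 0.0625
E[N²] = 0.083333333 + (-2.5)² = 6.3333333
E[R²] = 0.0625 + 0.25² = 0.125
Var(Z) = 6.3333333*0.125 - (-2.5*0.25)²
= 0.79166667 - 0.390625 = 0.40104167

0.40104167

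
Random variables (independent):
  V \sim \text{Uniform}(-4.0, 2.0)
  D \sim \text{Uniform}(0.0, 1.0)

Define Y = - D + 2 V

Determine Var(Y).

For independent RVs: Var(aX + bY) = a²Var(X) + b²Var(Y)
Var(V) = 3
Var(D) = 0.083333333
Var(Y) = 2²*3 + (-1)²*0.083333333
= 4*3 + 1*0.083333333 = 12.083333

12.083333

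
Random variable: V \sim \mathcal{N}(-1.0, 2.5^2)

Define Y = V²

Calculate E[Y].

Using E[X²] = Var(X) + (E[X])²:
E[V] = -1
Var(V) = 2.5^2 = 6.25
E[V²] = 6.25 + (-1)² = 6.25 + 1 = 7.25

7.25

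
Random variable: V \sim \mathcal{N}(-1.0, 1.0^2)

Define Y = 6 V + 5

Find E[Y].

For Y = 6V + 5:
E[Y] = 6 * E[V] + 5
E[V] = -1.0 = -1
E[Y] = 6 * (-1) + 5 = -1

-1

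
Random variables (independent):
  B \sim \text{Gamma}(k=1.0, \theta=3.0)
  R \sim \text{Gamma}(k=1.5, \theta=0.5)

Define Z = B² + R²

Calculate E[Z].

E[Z] = E[B²] + E[R²]
E[B²] = Var(B) + E[B]² = 9 + 9 = 18
E[R²] = Var(R) + E[R]² = 0.375 + 0.5625 = 0.9375
E[Z] = 18 + 0.9375 = 18.9375

18.9375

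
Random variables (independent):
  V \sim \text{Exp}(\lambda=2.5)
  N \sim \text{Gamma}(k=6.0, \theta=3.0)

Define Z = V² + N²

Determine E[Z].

E[Z] = E[V²] + E[N²]
E[V²] = Var(V) + E[V]² = 0.16 + 0.16 = 0.32
E[N²] = Var(N) + E[N]² = 54 + 324 = 378
E[Z] = 0.32 + 378 = 378.32

378.32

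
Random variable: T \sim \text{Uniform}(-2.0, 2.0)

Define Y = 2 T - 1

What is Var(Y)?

For Y = aT + b: Var(Y) = a² * Var(T)
Var(T) = (2 + 2)^2/12 = 1.3333333
Var(Y) = 2² * 1.3333333 = 4 * 1.3333333 = 5.3333333

5.3333333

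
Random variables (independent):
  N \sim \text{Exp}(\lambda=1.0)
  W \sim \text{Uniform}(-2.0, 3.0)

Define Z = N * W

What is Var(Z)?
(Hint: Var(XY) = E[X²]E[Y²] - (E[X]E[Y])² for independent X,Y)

Var(XY) = E[X²]E[Y²] - (E[X]E[Y])²
E[N] = 1, Var(N) = 1
E[W] = 0.5, Var(W) = 2.0833333
E[N²] = 1 + 1² = 2
E[W²] = 2.0833333 + 0.5² = 2.3333333
Var(Z) = 2*2.3333333 - (1*0.5)²
= 4.6666667 - 0.25 = 4.4166667

4.4166667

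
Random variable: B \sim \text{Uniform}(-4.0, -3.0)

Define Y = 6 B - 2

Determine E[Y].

For Y = 6B - 2:
E[Y] = 6 * E[B] - 2
E[B] = (-4 - 3)/2 = -3.5
E[Y] = 6 * (-3.5) - 2 = -23

-23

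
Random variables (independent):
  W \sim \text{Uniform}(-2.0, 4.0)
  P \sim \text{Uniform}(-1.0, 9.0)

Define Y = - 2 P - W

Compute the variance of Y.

For independent RVs: Var(aX + bY) = a²Var(X) + b²Var(Y)
Var(W) = 3
Var(P) = 8.3333333
Var(Y) = (-1)²*3 + (-2)²*8.3333333
= 1*3 + 4*8.3333333 = 36.333333

36.333333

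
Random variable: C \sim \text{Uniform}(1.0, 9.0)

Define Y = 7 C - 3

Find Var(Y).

For Y = aC + b: Var(Y) = a² * Var(C)
Var(C) = (9 - 1)^2/12 = 5.3333333
Var(Y) = 7² * 5.3333333 = 49 * 5.3333333 = 261.33333

261.33333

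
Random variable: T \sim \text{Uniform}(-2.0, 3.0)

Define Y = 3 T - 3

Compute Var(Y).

For Y = aT + b: Var(Y) = a² * Var(T)
Var(T) = (3 + 2)^2/12 = 2.0833333
Var(Y) = 3² * 2.0833333 = 9 * 2.0833333 = 18.75

18.75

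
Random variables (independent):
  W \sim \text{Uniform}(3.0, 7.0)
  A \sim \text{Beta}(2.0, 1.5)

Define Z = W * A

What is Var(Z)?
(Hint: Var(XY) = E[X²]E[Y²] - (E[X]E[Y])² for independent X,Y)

Var(XY) = E[X²]E[Y²] - (E[X]E[Y])²
E[W] = 5, Var(W) = 1.3333333
E[A] = 0.57142857, Var(A) = 0.054421769
E[W²] = 1.3333333 + 5² = 26.333333
E[A²] = 0.054421769 + 0.57142857² = 0.38095238
Var(Z) = 26.333333*0.38095238 - (5*0.57142857)²
= 10.031746 - 8.1632653 = 1.8684807

1.8684807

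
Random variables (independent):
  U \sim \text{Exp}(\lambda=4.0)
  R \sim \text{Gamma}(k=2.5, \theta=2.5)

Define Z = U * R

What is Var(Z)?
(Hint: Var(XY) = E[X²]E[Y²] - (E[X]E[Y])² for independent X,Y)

Var(XY) = E[X²]E[Y²] - (E[X]E[Y])²
E[U] = 0.25, Var(U) = 0.0625
E[R] = 6.25, Var(R) = 15.625
E[U²] = 0.0625 + 0.25² = 0.125
E[R²] = 15.625 + 6.25² = 54.6875
Var(Z) = 0.125*54.6875 - (0.25*6.25)²
= 6.8359375 - 2.4414062 = 4.3945312

4.3945312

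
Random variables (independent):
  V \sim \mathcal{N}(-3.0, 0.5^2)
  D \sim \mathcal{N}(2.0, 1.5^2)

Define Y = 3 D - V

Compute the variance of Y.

For independent RVs: Var(aX + bY) = a²Var(X) + b²Var(Y)
Var(V) = 0.25
Var(D) = 2.25
Var(Y) = (-1)²*0.25 + 3²*2.25
= 1*0.25 + 9*2.25 = 20.5

20.5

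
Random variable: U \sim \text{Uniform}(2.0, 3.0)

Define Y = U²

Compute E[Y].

E[U²] = Var(U) + (E[U])² = 0.083333333 + 6.25 = 6.3333333

6.3333333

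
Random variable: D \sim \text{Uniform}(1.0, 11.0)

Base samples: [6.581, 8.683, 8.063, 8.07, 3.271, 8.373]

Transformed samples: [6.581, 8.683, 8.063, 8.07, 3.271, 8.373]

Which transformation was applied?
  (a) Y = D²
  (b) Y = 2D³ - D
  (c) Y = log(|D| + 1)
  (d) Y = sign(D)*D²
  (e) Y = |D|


Checking option (e) Y = |D|:
  D = 6.581 -> Y = 6.581 ✓
  D = 8.683 -> Y = 8.683 ✓
  D = 8.063 -> Y = 8.063 ✓
All samples match this transformation.

(e) |D|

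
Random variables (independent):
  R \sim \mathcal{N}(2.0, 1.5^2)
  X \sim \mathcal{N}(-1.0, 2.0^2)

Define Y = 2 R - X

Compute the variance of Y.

For independent RVs: Var(aX + bY) = a²Var(X) + b²Var(Y)
Var(R) = 2.25
Var(X) = 4
Var(Y) = 2²*2.25 + (-1)²*4
= 4*2.25 + 1*4 = 13

13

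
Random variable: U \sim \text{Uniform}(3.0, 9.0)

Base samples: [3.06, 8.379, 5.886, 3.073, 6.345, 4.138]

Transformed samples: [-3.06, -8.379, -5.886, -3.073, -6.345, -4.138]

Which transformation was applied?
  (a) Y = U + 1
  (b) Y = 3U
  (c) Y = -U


Checking option (c) Y = -U:
  U = 3.06 -> Y = -3.06 ✓
  U = 8.379 -> Y = -8.379 ✓
  U = 5.886 -> Y = -5.886 ✓
All samples match this transformation.

(c) -U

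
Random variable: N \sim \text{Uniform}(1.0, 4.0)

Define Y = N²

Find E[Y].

E[N²] = Var(N) + (E[N])² = 0.75 + 6.25 = 7

7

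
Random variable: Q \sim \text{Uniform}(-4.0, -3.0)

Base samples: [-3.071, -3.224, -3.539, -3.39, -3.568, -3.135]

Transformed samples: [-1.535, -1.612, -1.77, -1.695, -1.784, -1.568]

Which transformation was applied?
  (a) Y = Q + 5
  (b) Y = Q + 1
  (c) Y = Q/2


Checking option (c) Y = Q/2:
  Q = -3.071 -> Y = -1.535 ✓
  Q = -3.224 -> Y = -1.612 ✓
  Q = -3.539 -> Y = -1.77 ✓
All samples match this transformation.

(c) Q/2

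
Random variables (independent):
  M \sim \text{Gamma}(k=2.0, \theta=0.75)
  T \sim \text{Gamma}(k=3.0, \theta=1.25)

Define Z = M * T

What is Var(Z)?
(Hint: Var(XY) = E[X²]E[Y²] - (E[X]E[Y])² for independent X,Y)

Var(XY) = E[X²]E[Y²] - (E[X]E[Y])²
E[M] = 1.5, Var(M) = 1.125
E[T] = 3.75, Var(T) = 4.6875
E[M²] = 1.125 + 1.5² = 3.375
E[T²] = 4.6875 + 3.75² = 18.75
Var(Z) = 3.375*18.75 - (1.5*3.75)²
= 63.28125 - 31.640625 = 31.640625

31.640625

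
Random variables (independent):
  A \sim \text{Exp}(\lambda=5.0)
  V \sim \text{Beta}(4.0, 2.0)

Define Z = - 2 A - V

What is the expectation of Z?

E[Z] = -2*E[A] - 1*E[V]
E[A] = 0.2
E[V] = 0.66666667
E[Z] = -2*0.2 - 1*0.66666667 = -1.0666667

-1.0666667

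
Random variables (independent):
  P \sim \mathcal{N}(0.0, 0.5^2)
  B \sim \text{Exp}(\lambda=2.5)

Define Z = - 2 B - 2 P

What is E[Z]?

E[Z] = -2*E[P] - 2*E[B]
E[P] = 0
E[B] = 0.4
E[Z] = -2*0 - 2*0.4 = -0.8

-0.8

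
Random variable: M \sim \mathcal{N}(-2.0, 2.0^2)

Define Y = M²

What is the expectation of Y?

Using E[X²] = Var(X) + (E[X])²:
E[M] = -2
Var(M) = 2.0^2 = 4
E[M²] = 4 + (-2)² = 4 + 4 = 8

8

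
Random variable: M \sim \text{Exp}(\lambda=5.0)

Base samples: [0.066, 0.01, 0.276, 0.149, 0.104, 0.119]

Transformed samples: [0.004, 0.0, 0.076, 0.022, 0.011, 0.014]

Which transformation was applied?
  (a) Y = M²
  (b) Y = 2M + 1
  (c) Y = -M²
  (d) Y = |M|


Checking option (a) Y = M²:
  M = 0.066 -> Y = 0.004 ✓
  M = 0.01 -> Y = 0.0 ✓
  M = 0.276 -> Y = 0.076 ✓
All samples match this transformation.

(a) M²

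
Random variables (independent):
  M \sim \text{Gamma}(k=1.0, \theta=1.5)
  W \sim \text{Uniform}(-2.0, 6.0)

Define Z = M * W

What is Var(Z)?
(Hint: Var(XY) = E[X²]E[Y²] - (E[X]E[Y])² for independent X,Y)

Var(XY) = E[X²]E[Y²] - (E[X]E[Y])²
E[M] = 1.5, Var(M) = 2.25
E[W] = 2, Var(W) = 5.3333333
E[M²] = 2.25 + 1.5² = 4.5
E[W²] = 5.3333333 + 2² = 9.3333333
Var(Z) = 4.5*9.3333333 - (1.5*2)²
= 42 - 9 = 33

33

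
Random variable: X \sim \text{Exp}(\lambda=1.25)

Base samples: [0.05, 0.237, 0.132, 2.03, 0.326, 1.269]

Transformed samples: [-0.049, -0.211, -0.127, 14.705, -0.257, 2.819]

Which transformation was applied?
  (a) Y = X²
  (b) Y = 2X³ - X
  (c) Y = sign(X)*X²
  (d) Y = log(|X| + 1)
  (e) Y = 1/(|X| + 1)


Checking option (b) Y = 2X³ - X:
  X = 0.05 -> Y = -0.049 ✓
  X = 0.237 -> Y = -0.211 ✓
  X = 0.132 -> Y = -0.127 ✓
All samples match this transformation.

(b) 2X³ - X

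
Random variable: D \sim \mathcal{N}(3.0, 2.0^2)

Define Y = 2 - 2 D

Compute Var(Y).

For Y = aD + b: Var(Y) = a² * Var(D)
Var(D) = 2.0^2 = 4
Var(Y) = (-2)² * 4 = 4 * 4 = 16

16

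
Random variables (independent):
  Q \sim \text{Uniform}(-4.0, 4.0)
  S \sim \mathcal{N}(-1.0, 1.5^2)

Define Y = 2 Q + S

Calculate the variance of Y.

For independent RVs: Var(aX + bY) = a²Var(X) + b²Var(Y)
Var(Q) = 5.3333333
Var(S) = 2.25
Var(Y) = 2²*5.3333333 + 1²*2.25
= 4*5.3333333 + 1*2.25 = 23.583333

23.583333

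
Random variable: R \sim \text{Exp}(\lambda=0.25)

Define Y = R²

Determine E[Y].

Using E[X²] = Var(X) + (E[X])²:
E[R] = 4
Var(R) = 1/0.25^2 = 16
E[R²] = 16 + 4² = 16 + 16 = 32

32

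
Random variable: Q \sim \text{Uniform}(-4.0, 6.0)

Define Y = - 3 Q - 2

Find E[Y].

For Y = -3Q - 2:
E[Y] = -3 * E[Q] - 2
E[Q] = (-4 + 6)/2 = 1
E[Y] = -3 * 1 - 2 = -5

-5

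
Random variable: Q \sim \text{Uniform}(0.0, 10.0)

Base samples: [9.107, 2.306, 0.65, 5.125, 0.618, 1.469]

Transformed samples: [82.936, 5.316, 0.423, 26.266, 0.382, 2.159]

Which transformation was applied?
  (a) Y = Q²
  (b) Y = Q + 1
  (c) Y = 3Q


Checking option (a) Y = Q²:
  Q = 9.107 -> Y = 82.936 ✓
  Q = 2.306 -> Y = 5.316 ✓
  Q = 0.65 -> Y = 0.423 ✓
All samples match this transformation.

(a) Q²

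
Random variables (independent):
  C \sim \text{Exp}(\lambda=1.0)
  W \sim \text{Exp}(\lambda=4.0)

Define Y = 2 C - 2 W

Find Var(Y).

For independent RVs: Var(aX + bY) = a²Var(X) + b²Var(Y)
Var(C) = 1
Var(W) = 0.0625
Var(Y) = 2²*1 + (-2)²*0.0625
= 4*1 + 4*0.0625 = 4.25

4.25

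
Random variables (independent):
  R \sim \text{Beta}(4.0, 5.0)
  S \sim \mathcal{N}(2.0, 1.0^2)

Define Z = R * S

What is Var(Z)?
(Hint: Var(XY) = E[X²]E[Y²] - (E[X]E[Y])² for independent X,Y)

Var(XY) = E[X²]E[Y²] - (E[X]E[Y])²
E[R] = 0.44444444, Var(R) = 0.024691358
E[S] = 2, Var(S) = 1
E[R²] = 0.024691358 + 0.44444444² = 0.22222222
E[S²] = 1 + 2² = 5
Var(Z) = 0.22222222*5 - (0.44444444*2)²
= 1.1111111 - 0.79012346 = 0.32098765

0.32098765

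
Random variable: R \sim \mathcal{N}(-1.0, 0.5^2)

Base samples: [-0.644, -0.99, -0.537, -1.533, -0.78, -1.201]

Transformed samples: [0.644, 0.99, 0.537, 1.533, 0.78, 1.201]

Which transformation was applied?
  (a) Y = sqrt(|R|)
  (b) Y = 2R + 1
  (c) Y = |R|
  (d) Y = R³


Checking option (c) Y = |R|:
  R = -0.644 -> Y = 0.644 ✓
  R = -0.99 -> Y = 0.99 ✓
  R = -0.537 -> Y = 0.537 ✓
All samples match this transformation.

(c) |R|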